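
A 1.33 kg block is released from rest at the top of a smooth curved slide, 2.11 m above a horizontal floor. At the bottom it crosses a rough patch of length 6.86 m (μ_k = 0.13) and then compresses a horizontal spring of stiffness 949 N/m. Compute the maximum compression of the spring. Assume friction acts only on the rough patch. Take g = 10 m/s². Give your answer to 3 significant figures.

Initial energy: E₁ = mgh = (1.33)(10)(2.11) = 28.063 J
Friction removes W_f = μ_k mg d = (0.13)(1.33)(10)(6.86) = 11.86 J
Energy reaching the spring: E = 28.063 − 11.86 = 16.202 J
At max compression ½kx² = E ⇒ x = √(2E/k) = √(2 × 16.202/949) = 0.1848 m

x = 0.185 m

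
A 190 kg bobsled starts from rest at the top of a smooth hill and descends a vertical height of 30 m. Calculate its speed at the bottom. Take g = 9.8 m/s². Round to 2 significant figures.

v = 24 m/s

Mechanical energy is conserved (no friction): mgh = ½mv²
v = √(2gh) = √(2 × 9.8 × 30) = √588.00 = 24.25 m/s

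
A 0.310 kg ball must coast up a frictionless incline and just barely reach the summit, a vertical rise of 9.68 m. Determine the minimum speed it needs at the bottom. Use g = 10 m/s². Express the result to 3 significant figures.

v = 13.9 m/s

At the top it is momentarily at rest, so all KE converts to PE: ½mv² = mgh
v = √(2gh) = √(2 × 10 × 9.68) = 13.91 m/s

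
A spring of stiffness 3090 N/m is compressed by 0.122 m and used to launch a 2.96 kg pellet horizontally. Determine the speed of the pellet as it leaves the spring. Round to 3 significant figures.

v = 3.94 m/s

The pellet leaves the spring when the spring is at natural length, so ½kx² = ½mv²
v = x√(k/m) = 0.122 × √(3090/2.96) = 3.942 m/s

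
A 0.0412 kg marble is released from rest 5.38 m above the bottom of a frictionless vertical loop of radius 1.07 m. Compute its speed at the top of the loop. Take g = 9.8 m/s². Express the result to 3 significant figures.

v = 7.97 m/s

Energy conservation: mgh = ½mv_top² + mg(2r)
v_top² = 2g(h − 2r) = 2(9.8)(5.38 − 2.140) = 63.50
v_top = 7.969 m/s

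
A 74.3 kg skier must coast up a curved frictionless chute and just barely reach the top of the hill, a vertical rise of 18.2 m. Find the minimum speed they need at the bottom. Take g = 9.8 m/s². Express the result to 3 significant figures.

v = 18.9 m/s

At the top they are momentarily at rest, so all KE converts to PE: ½mv² = mgh
v = √(2gh) = √(2 × 9.8 × 18.2) = 18.89 m/s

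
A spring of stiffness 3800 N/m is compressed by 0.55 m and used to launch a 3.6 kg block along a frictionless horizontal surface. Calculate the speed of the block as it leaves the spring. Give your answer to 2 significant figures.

The block leaves the spring when the spring is at natural length, so ½kx² = ½mv²
v = x√(k/m) = 0.55 × √(3800/3.6) = 17.87 m/s

v = 18 m/s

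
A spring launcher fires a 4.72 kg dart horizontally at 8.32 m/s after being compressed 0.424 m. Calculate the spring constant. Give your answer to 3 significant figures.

Energy stored in the spring equals the launch KE: ½kx² = ½mv²
k = mv²/x² = (4.72)(8.32)²/(0.424)² = 1817 N/m

k = 1820 N/m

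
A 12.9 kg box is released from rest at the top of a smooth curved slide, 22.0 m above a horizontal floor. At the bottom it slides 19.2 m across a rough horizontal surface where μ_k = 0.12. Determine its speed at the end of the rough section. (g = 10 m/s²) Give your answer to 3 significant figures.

v = 19.8 m/s

Applying the work–energy principle:
mgh = ½mv² + μ_k m g d
W_f = μ_k mg d = (0.12)(12.9)(10)(19.2) = 297.2 J
½mv² = mgh − W_f = 2838.0 − 297.2 = 2540.8 J
v = √(2 × 2540.8/12.9) = 19.85 m/s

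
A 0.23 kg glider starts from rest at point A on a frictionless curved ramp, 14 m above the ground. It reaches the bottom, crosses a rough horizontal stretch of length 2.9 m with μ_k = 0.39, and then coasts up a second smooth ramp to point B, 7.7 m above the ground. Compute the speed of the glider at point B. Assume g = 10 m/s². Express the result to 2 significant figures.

Energy at A: mgh₁ = (0.23)(10)(14) = 32.200 J
Friction loss: W_f = μ_k mg d = 2.601 J
At B: ½mv² + mgh₂ = mgh₁ − W_f
½mv² = 32.200 − 2.601 − 17.710 = 11.889 J
v = √(2 × 11.889/0.23) = 10.17 m/s

v = 10 m/s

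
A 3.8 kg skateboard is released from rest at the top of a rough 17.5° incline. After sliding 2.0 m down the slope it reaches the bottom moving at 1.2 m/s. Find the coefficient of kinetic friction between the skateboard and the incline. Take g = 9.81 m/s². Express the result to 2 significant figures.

Energy balance down the incline: mg L sinθ − ½mv² = μ_k (mg cosθ) L
mgL sinθ = 22.419 J; ½mv² = 2.7360 J
W_f = 22.419 − 2.7360 = 19.68 J
μ_k = W_f/(mg cosθ · L) = 19.68/(35.55 × 2.0) = 0.2768

μ_k = 0.28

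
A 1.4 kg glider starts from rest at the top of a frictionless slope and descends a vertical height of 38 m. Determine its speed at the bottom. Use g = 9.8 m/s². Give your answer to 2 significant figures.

v = 27 m/s

By conservation of mechanical energy, mgh = ½mv²
The mass cancels from both sides.
v = √(2gh) = √(2 × 9.8 × 38) = √744.80 = 27.29 m/s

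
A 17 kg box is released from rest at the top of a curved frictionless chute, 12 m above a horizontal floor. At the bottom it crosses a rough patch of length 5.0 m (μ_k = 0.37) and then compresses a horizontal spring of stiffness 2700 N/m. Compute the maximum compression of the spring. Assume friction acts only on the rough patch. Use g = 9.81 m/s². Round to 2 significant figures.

Initial energy: E₁ = mgh = (17)(9.81)(12) = 2001.2 J
Friction removes W_f = μ_k mg d = (0.37)(17)(9.81)(5.0) = 308.5 J
Energy reaching the spring: E = 2001.2 − 308.5 = 1692.7 J
At max compression ½kx² = E ⇒ x = √(2E/k) = √(2 × 1692.7/2700) = 1.120 m

x = 1.1 m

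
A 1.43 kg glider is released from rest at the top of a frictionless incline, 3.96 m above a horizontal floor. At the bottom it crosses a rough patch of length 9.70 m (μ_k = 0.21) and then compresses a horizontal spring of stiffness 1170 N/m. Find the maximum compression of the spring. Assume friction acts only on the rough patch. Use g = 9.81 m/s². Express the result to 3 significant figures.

Initial energy: E₁ = mgh = (1.43)(9.81)(3.96) = 55.552 J
Friction removes W_f = μ_k mg d = (0.21)(1.43)(9.81)(9.70) = 28.58 J
Energy reaching the spring: E = 55.552 − 28.58 = 26.976 J
At max compression ½kx² = E ⇒ x = √(2E/k) = √(2 × 26.976/1170) = 0.2147 m

x = 0.215 m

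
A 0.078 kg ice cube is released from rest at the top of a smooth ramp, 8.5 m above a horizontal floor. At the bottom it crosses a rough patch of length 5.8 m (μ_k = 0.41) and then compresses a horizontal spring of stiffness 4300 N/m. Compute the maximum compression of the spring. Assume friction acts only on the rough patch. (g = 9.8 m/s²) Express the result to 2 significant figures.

Initial energy: E₁ = mgh = (0.078)(9.8)(8.5) = 6.4974 J
Friction removes W_f = μ_k mg d = (0.41)(0.078)(9.8)(5.8) = 1.818 J
Energy reaching the spring: E = 6.4974 − 1.818 = 4.6797 J
At max compression ½kx² = E ⇒ x = √(2E/k) = √(2 × 4.6797/4300) = 0.04665 m

x = 0.047 m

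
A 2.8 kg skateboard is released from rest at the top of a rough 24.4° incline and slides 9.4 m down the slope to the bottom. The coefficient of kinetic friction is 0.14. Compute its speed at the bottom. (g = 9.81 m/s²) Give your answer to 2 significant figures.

Work–energy: mg(L sinθ) − μ_k(mg cosθ)L = ½mv²
mgh = mgL sinθ = (2.8)(9.81)(9.4)sin24.4° = 106.66 J
W_f = μ_k mg cosθ · L = (0.14)(2.8)(9.81)cos24.4°·9.4 = 32.92 J
½mv² = 106.66 − 32.92 = 73.744 J
v = √(2 × 73.744/2.8) = 7.258 m/s

v = 7.3 m/s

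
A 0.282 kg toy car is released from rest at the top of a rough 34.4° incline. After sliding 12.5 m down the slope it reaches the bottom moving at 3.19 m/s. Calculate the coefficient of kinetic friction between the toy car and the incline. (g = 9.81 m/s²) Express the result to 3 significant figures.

Energy balance down the incline: mg L sinθ − ½mv² = μ_k (mg cosθ) L
mgL sinθ = 19.537 J; ½mv² = 1.4348 J
W_f = 19.537 − 1.4348 = 18.10 J
μ_k = W_f/(mg cosθ · L) = 18.10/(2.283 × 12.5) = 0.6344

μ_k = 0.634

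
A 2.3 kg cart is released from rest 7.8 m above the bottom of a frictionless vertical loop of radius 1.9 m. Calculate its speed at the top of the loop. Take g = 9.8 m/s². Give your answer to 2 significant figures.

Energy conservation: mgh = ½mv_top² + mg(2r)
v_top² = 2g(h − 2r) = 2(9.8)(7.8 − 3.800) = 78.40
v_top = 8.854 m/s

v = 8.9 m/s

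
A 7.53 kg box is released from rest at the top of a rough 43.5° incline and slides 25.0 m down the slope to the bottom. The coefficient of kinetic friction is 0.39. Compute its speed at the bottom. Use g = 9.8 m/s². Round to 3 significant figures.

v = 14.1 m/s

Energy: mgh = ½mv² + W_f, with h = L sinθ and W_f = μ_k (mg cosθ) L
mgh = mgL sinθ = (7.53)(9.8)(25.0)sin43.5° = 1269.9 J
W_f = μ_k mg cosθ · L = (0.39)(7.53)(9.8)cos43.5°·25.0 = 521.9 J
½mv² = 1269.9 − 521.9 = 748.01 J
v = √(2 × 748.01/7.53) = 14.10 m/s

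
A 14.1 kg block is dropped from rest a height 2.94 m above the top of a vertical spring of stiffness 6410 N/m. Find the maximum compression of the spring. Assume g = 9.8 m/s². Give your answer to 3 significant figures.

x = 0.378 m

Let x be the compression. The total drop is H + x, and the block is instantaneously at rest at max compression, so energy conservation gives:
mg(H + x) = ½kx²
½(6410)x² − (14.1)(9.8)x − (14.1)(9.8)(2.94) = 0
3205x² − 138.2x − 406.2 = 0
x = [138.2 + √(19094 + 5.2081e+06)]/(2 × 3205) = 0.3782 m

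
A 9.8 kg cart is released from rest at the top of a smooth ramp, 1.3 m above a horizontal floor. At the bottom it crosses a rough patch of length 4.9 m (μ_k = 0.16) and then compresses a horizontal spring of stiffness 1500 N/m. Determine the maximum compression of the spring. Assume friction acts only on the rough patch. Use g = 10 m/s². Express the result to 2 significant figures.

Initial energy: E₁ = mgh = (9.8)(10)(1.3) = 127.40 J
Friction removes W_f = μ_k mg d = (0.16)(9.8)(10)(4.9) = 76.83 J
Energy reaching the spring: E = 127.40 − 76.83 = 50.568 J
At max compression ½kx² = E ⇒ x = √(2E/k) = √(2 × 50.568/1500) = 0.2597 m

x = 0.26 m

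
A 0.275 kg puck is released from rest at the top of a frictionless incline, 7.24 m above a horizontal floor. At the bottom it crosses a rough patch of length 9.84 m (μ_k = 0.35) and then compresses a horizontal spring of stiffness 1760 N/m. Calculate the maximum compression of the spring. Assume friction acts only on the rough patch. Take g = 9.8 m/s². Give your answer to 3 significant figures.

x = 0.108 m

Initial energy: E₁ = mgh = (0.275)(9.8)(7.24) = 19.512 J
Friction removes W_f = μ_k mg d = (0.35)(0.275)(9.8)(9.84) = 9.282 J
Energy reaching the spring: E = 19.512 − 9.282 = 10.230 J
At max compression ½kx² = E ⇒ x = √(2E/k) = √(2 × 10.230/1760) = 0.1078 m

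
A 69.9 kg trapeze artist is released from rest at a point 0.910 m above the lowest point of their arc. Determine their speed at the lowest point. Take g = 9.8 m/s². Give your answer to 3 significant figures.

Equating total energy at the two states: mgh = ½mv²
The mass cancels from both sides.
v = √(2gh) = √(2 × 9.8 × 0.910) = √17.836 = 4.223 m/s

v = 4.22 m/s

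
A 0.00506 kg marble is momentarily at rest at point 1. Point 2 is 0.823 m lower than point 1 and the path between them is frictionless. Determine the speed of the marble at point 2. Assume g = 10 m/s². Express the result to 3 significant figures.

v = 4.06 m/s

Equating total energy at the two states: mgh = ½mv²
The mass cancels from both sides.
v = √(2gh) = √(2 × 10 × 0.823) = √16.460 = 4.057 m/s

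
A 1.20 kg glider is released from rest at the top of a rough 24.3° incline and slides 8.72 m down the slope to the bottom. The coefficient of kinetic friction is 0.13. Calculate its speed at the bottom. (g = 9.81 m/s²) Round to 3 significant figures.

Taking the bottom as reference, mgh = ½mv² + μ_k N L with h = L sinθ, N = mg cosθ:
mgh = mgL sinθ = (1.20)(9.81)(8.72)sin24.3° = 42.243 J
W_f = μ_k mg cosθ · L = (0.13)(1.20)(9.81)cos24.3°·8.72 = 12.16 J
½mv² = 42.243 − 12.16 = 30.080 J
v = √(2 × 30.080/1.20) = 7.081 m/s

v = 7.08 m/s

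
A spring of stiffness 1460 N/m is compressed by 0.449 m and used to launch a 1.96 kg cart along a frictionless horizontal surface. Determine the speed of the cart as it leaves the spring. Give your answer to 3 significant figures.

v = 12.3 m/s

The cart leaves the spring when the spring is at natural length, so ½kx² = ½mv²
v = x√(k/m) = 0.449 × √(1460/1.96) = 12.25 m/s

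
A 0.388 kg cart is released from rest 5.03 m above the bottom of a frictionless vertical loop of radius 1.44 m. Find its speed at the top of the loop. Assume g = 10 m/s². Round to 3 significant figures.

v = 6.56 m/s

Energy conservation: mgh = ½mv_top² + mg(2r)
v_top² = 2g(h − 2r) = 2(10)(5.03 − 2.880) = 43.00
v_top = 6.557 m/s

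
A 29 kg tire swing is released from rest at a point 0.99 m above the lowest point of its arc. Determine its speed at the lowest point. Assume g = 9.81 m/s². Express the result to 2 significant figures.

v = 4.4 m/s

Energy conservation between the two points: mgh = ½mv²
v = √(2gh) = √(2 × 9.81 × 0.99) = √19.424 = 4.407 m/s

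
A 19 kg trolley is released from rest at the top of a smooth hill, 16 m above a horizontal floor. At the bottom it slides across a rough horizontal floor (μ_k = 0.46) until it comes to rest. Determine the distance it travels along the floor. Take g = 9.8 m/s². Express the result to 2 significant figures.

Energy at the top = energy at the end + work done against friction:
At rest all PE has been dissipated by friction: mgh = μ_k m g d
d = h/μ_k = 16/0.46 = 34.78 m

d = 35 m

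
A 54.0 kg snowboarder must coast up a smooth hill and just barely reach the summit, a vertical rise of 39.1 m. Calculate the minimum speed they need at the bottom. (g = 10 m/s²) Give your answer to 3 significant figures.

At the top they are momentarily at rest, so all KE converts to PE: ½mv² = mgh
v = √(2gh) = √(2 × 10 × 39.1) = 27.96 m/s

v = 28.0 m/s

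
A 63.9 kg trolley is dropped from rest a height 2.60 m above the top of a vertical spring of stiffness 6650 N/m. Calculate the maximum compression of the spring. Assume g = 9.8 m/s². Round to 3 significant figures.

Let x be the compression. The total drop is H + x, and the trolley is instantaneously at rest at max compression, so energy conservation gives:
mg(H + x) = ½kx²
½(6650)x² − (63.9)(9.8)x − (63.9)(9.8)(2.60) = 0
3325x² − 626.2x − 1628 = 0
x = [626.2 + √(392151 + 2.1655e+07)]/(2 × 3325) = 0.8002 m

x = 0.800 m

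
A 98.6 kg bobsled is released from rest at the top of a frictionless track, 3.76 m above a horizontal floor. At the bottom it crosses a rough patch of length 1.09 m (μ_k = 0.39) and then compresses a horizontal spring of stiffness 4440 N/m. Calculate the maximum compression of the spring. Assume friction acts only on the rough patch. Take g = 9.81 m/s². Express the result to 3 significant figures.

x = 1.21 m

Initial energy: E₁ = mgh = (98.6)(9.81)(3.76) = 3636.9 J
Friction removes W_f = μ_k mg d = (0.39)(98.6)(9.81)(1.09) = 411.2 J
Energy reaching the spring: E = 3636.9 − 411.2 = 3225.7 J
At max compression ½kx² = E ⇒ x = √(2E/k) = √(2 × 3225.7/4440) = 1.205 m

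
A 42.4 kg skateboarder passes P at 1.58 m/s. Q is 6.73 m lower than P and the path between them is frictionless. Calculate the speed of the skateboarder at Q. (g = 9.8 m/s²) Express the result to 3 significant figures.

Mechanical energy is conserved (no friction): ½mv₀² + mgh = ½mv²
The mass cancels from both sides.
v² = v₀² + 2gh = (1.58)² + 2(9.8)(6.73) = 134.40
v = √134.40 = 11.59 m/s

v = 11.6 m/s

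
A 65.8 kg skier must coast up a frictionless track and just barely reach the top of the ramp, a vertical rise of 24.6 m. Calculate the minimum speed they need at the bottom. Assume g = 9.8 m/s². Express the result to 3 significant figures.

v = 22.0 m/s

At the top they are momentarily at rest, so all KE converts to PE: ½mv² = mgh
v = √(2gh) = √(2 × 9.8 × 24.6) = 21.96 m/s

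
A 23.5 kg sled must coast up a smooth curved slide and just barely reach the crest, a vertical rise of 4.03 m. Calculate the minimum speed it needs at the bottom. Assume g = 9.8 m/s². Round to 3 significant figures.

At the top it is momentarily at rest, so all KE converts to PE: ½mv² = mgh
v = √(2gh) = √(2 × 9.8 × 4.03) = 8.888 m/s

v = 8.89 m/s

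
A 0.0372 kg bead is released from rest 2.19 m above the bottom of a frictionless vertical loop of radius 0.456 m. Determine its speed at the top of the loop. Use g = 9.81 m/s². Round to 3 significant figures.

v = 5.01 m/s

Energy conservation: mgh = ½mv_top² + mg(2r)
v_top² = 2g(h − 2r) = 2(9.81)(2.19 − 0.9120) = 25.07
v_top = 5.007 m/s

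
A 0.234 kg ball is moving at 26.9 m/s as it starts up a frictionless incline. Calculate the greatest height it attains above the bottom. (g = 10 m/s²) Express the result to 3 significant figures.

Setting KE at the bottom equal to PE gained: ½mv² = mgh
h = v²/(2g) = 26.9²/(2 × 10) = 36.18 m

h = 36.2 m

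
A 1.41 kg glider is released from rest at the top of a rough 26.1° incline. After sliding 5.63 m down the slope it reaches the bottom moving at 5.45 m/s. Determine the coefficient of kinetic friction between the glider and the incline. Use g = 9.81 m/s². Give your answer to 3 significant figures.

Energy balance down the incline: mg L sinθ − ½mv² = μ_k (mg cosθ) L
mgL sinθ = 34.260 J; ½mv² = 20.940 J
W_f = 34.260 − 20.940 = 13.32 J
μ_k = W_f/(mg cosθ · L) = 13.32/(12.42 × 5.63) = 0.1905

μ_k = 0.190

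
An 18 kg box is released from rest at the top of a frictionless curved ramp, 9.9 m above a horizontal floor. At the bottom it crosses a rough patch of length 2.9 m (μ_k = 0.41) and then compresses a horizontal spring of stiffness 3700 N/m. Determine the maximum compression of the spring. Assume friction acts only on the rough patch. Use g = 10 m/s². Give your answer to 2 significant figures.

Initial energy: E₁ = mgh = (18)(10)(9.9) = 1782.0 J
Friction removes W_f = μ_k mg d = (0.41)(18)(10)(2.9) = 214.0 J
Energy reaching the spring: E = 1782.0 − 214.0 = 1568.0 J
At max compression ½kx² = E ⇒ x = √(2E/k) = √(2 × 1568.0/3700) = 0.9206 m

x = 0.92 m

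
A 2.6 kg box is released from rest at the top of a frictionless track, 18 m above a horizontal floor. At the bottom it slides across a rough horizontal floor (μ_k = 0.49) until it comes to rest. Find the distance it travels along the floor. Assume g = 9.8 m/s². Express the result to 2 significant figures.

d = 37 m

Energy bookkeeping (friction removes W_f = μ_k N d):
At rest all PE has been dissipated by friction: mgh = μ_k m g d
d = h/μ_k = 18/0.49 = 36.73 m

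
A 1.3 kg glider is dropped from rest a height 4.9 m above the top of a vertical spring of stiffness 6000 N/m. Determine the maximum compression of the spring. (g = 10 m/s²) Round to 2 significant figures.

Take the reference level at the top of the uncompressed spring. At max compression the glider has fallen H + x and is momentarily at rest:
mg(H + x) = ½kx²
½(6000)x² − (1.3)(10)x − (1.3)(10)(4.9) = 0
3000x² − 13.00x − 63.70 = 0
x = [13.00 + √(169.0 + 764400)]/(2 × 3000) = 0.1479 m

x = 0.15 m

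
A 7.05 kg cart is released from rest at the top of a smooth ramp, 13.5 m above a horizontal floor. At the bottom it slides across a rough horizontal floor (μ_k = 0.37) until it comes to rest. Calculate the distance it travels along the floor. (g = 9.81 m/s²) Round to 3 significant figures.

Energy at the top = energy at the end + work done against friction:
At rest all PE has been dissipated by friction: mgh = μ_k m g d
d = h/μ_k = 13.5/0.37 = 36.49 m

d = 36.5 m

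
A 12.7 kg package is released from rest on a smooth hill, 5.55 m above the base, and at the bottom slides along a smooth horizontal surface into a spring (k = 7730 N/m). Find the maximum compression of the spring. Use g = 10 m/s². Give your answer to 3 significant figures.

Energy conservation (no friction) from release to max compression: mgh = ½kx²
x = √(2mgh/k) = √(2 × 12.7 × 10 × 5.55 / 7730) = 0.4270 m

x = 0.427 m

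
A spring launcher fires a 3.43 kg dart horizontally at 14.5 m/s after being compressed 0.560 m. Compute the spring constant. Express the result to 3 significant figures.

½kx² = ½mv²
k = mv²/x² = (3.43)(14.5)²/(0.560)² = 2300 N/m

k = 2300 N/m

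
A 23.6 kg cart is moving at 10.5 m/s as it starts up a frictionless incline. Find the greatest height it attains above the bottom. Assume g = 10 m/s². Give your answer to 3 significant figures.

By energy conservation, ½mv² = mgh
h = v²/(2g) = 10.5²/(2 × 10) = 5.513 m

h = 5.51 m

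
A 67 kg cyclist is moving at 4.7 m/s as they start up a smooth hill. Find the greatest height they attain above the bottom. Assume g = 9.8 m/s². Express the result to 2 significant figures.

h = 1.1 m

By energy conservation, ½mv² = mgh
h = v²/(2g) = 4.7²/(2 × 9.8) = 1.127 m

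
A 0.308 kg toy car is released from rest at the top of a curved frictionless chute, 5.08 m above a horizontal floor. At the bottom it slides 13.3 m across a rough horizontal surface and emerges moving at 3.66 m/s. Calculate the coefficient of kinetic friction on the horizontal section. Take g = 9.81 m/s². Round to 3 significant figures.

Applying the work–energy principle:
mgh = ½mv² + μ_k m g d
mgh = 15.349 J; ½mv² = 2.0629 J
W_f = 15.349 − 2.0629 = 13.29 J
μ_k = W_f/(mg·d) = 13.29/(3.021 × 13.3) = 0.3306

μ_k = 0.331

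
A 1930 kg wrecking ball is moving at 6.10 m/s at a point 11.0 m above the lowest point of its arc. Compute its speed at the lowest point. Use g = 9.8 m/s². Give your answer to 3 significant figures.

v = 15.9 m/s

Equating total energy at the two states: ½mv₀² + mgh = ½mv²
The mass cancels from both sides.
v² = v₀² + 2gh = (6.10)² + 2(9.8)(11.0) = 252.81
v = √252.81 = 15.90 m/s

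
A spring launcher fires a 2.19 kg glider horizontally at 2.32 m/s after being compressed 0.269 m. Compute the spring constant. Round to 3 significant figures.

Spring PE at full compression equals KE at release: ½kx² = ½mv²
k = mv²/x² = (2.19)(2.32)²/(0.269)² = 162.9 N/m

k = 163 N/m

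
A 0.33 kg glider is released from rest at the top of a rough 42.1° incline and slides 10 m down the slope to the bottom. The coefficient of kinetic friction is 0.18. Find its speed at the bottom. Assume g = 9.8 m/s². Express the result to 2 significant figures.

v = 10 m/s

Energy: mgh = ½mv² + W_f, with h = L sinθ and W_f = μ_k (mg cosθ) L
mgh = mgL sinθ = (0.33)(9.8)(10)sin42.1° = 21.682 J
W_f = μ_k mg cosθ · L = (0.18)(0.33)(9.8)cos42.1°·10 = 4.319 J
½mv² = 21.682 − 4.319 = 17.362 J
v = √(2 × 17.362/0.33) = 10.26 m/s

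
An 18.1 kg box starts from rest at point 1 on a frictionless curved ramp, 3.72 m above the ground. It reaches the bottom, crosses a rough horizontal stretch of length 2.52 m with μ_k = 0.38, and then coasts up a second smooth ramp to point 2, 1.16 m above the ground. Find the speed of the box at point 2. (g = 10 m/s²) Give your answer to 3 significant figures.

v = 5.66 m/s

Energy at 1: mgh₁ = (18.1)(10)(3.72) = 673.32 J
Friction loss: W_f = μ_k mg d = 173.3 J
At 2: ½mv² + mgh₂ = mgh₁ − W_f
½mv² = 673.32 − 173.3 − 209.96 = 290.03 J
v = √(2 × 290.03/18.1) = 5.661 m/s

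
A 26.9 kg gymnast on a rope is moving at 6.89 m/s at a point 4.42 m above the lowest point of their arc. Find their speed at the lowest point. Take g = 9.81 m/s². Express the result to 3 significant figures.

v = 11.6 m/s

Equating total energy at the two states: ½mv₀² + mgh = ½mv²
v² = v₀² + 2gh = (6.89)² + 2(9.81)(4.42) = 134.19
v = √134.19 = 11.58 m/s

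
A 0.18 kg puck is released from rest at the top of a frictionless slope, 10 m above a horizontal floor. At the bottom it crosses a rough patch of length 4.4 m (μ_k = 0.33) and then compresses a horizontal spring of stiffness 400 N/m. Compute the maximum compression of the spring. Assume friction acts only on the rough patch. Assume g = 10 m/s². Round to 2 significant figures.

x = 0.28 m

Initial energy: E₁ = mgh = (0.18)(10)(10) = 18.000 J
Friction removes W_f = μ_k mg d = (0.33)(0.18)(10)(4.4) = 2.614 J
Energy reaching the spring: E = 18.000 − 2.614 = 15.386 J
At max compression ½kx² = E ⇒ x = √(2E/k) = √(2 × 15.386/400) = 0.2774 m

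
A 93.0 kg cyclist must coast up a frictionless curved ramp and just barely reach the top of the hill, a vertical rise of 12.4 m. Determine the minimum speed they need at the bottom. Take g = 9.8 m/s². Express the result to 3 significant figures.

v = 15.6 m/s

At the top they are momentarily at rest, so all KE converts to PE: ½mv² = mgh
v = √(2gh) = √(2 × 9.8 × 12.4) = 15.59 m/s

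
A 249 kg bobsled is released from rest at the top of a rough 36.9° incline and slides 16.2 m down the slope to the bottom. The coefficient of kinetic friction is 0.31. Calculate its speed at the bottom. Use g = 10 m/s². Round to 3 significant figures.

Work–energy: mg(L sinθ) − μ_k(mg cosθ)L = ½mv²
mgh = mgL sinθ = (249)(10)(16.2)sin36.9° = 24220 J
W_f = μ_k mg cosθ · L = (0.31)(249)(10)cos36.9°·16.2 = 10000 J
½mv² = 24220 − 10000 = 14220 J
v = √(2 × 14220/249) = 10.69 m/s

v = 10.7 m/s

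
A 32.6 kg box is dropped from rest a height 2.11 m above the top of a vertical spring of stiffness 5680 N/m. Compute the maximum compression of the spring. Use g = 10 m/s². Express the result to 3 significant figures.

Measuring PE from the top of the relaxed spring, at max compression the box has dropped H + x with zero KE, so:
mg(H + x) = ½kx²
½(5680)x² − (32.6)(10)x − (32.6)(10)(2.11) = 0
2840x² − 326.0x − 687.9 = 0
x = [326.0 + √(106276 + 7.8141e+06)]/(2 × 2840) = 0.5529 m

x = 0.553 m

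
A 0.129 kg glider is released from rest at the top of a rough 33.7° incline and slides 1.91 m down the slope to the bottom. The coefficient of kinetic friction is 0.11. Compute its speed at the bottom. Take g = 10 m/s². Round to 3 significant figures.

Work–energy: mg(L sinθ) − μ_k(mg cosθ)L = ½mv²
mgh = mgL sinθ = (0.129)(10)(1.91)sin33.7° = 1.3671 J
W_f = μ_k mg cosθ · L = (0.11)(0.129)(10)cos33.7°·1.91 = 0.2255 J
½mv² = 1.3671 − 0.2255 = 1.1416 J
v = √(2 × 1.1416/0.129) = 4.207 m/s

v = 4.21 m/s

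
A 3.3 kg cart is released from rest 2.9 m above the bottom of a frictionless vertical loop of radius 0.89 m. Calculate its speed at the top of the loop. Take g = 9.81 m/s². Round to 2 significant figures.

Energy conservation: mgh = ½mv_top² + mg(2r)
v_top² = 2g(h − 2r) = 2(9.81)(2.9 − 1.780) = 21.97
v_top = 4.688 m/s

v = 4.7 m/s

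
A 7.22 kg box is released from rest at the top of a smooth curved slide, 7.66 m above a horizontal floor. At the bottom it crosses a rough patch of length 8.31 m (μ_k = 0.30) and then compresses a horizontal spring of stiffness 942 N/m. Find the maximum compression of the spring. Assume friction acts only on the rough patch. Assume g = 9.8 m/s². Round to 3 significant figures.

x = 0.881 m

Initial energy: E₁ = mgh = (7.22)(9.8)(7.66) = 541.99 J
Friction removes W_f = μ_k mg d = (0.30)(7.22)(9.8)(8.31) = 176.4 J
Energy reaching the spring: E = 541.99 − 176.4 = 365.60 J
At max compression ½kx² = E ⇒ x = √(2E/k) = √(2 × 365.60/942) = 0.8810 m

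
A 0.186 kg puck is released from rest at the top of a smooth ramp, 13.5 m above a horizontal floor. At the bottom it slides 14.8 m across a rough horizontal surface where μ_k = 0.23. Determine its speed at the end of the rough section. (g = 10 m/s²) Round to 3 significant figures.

Applying the work–energy principle:
mgh = ½mv² + μ_k m g d
W_f = μ_k mg d = (0.23)(0.186)(10)(14.8) = 6.331 J
½mv² = mgh − W_f = 25.110 − 6.331 = 18.779 J
v = √(2 × 18.779/0.186) = 14.21 m/s

v = 14.2 m/s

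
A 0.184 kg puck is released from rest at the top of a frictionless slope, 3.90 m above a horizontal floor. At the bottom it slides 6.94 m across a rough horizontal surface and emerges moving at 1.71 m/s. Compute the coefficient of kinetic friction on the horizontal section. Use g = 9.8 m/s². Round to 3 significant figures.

Energy at the top = energy at the end + work done against friction:
mgh = ½mv² + μ_k m g d
mgh = 7.0325 J; ½mv² = 0.26902 J
W_f = 7.0325 − 0.26902 = 6.763 J
μ_k = W_f/(mg·d) = 6.763/(1.803 × 6.94) = 0.5405

μ_k = 0.540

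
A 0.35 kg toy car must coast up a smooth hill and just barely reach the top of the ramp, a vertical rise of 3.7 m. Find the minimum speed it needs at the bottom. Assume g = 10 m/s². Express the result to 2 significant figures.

v = 8.6 m/s

At the top it is momentarily at rest, so all KE converts to PE: ½mv² = mgh
v = √(2gh) = √(2 × 10 × 3.7) = 8.602 m/s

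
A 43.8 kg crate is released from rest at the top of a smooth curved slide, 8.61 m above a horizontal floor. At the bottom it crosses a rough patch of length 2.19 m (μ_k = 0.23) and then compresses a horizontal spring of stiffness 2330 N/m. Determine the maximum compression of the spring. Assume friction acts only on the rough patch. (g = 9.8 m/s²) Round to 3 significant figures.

x = 1.73 m

Initial energy: E₁ = mgh = (43.8)(9.8)(8.61) = 3695.8 J
Friction removes W_f = μ_k mg d = (0.23)(43.8)(9.8)(2.19) = 216.2 J
Energy reaching the spring: E = 3695.8 − 216.2 = 3479.5 J
At max compression ½kx² = E ⇒ x = √(2E/k) = √(2 × 3479.5/2330) = 1.728 m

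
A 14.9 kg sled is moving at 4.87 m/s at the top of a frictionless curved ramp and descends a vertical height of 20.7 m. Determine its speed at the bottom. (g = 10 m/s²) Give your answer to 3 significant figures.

v = 20.9 m/s

Mechanical energy is conserved (no friction): ½mv₀² + mgh = ½mv²
The mass cancels from both sides.
v² = v₀² + 2gh = (4.87)² + 2(10)(20.7) = 437.72
v = √437.72 = 20.92 m/s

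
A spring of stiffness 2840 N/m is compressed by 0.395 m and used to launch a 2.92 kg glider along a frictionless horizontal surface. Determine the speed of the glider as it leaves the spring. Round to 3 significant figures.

v = 12.3 m/s

Conservation of energy: ½kx² = ½mv²
v = x√(k/m) = 0.395 × √(2840/2.92) = 12.32 m/s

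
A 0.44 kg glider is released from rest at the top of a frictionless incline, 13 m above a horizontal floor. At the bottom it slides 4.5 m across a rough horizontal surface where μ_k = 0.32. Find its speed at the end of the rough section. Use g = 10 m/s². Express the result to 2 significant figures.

Applying the work–energy principle:
mgh = ½mv² + μ_k m g d
W_f = μ_k mg d = (0.32)(0.44)(10)(4.5) = 6.336 J
½mv² = mgh − W_f = 57.200 − 6.336 = 50.864 J
v = √(2 × 50.864/0.44) = 15.21 m/s

v = 15 m/s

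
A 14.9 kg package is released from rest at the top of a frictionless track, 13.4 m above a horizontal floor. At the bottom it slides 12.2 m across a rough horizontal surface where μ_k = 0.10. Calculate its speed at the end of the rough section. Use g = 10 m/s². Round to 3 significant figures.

Energy at the top = energy at the end + work done against friction:
mgh = ½mv² + μ_k m g d
W_f = μ_k mg d = (0.10)(14.9)(10)(12.2) = 181.8 J
½mv² = mgh − W_f = 1996.6 − 181.8 = 1814.8 J
v = √(2 × 1814.8/14.9) = 15.61 m/s

v = 15.6 m/s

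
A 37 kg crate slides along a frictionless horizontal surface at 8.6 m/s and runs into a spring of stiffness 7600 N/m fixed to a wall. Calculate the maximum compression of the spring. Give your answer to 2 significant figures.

Conservation of energy between contact and max compression: ½mv² = ½kx²
x = v√(m/k) = 8.6 × √(37/7600) = 0.6001 m

x = 0.60 m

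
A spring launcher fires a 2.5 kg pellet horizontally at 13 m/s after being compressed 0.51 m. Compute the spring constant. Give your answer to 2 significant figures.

k = 1600 N/m

Energy stored in the spring equals the launch KE: ½kx² = ½mv²
k = mv²/x² = (2.5)(13)²/(0.51)² = 1624 N/m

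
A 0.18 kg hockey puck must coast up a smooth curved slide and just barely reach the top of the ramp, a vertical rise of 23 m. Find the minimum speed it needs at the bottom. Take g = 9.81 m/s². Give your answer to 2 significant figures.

At the top it is momentarily at rest, so all KE converts to PE: ½mv² = mgh
v = √(2gh) = √(2 × 9.81 × 23) = 21.24 m/s

v = 21 m/s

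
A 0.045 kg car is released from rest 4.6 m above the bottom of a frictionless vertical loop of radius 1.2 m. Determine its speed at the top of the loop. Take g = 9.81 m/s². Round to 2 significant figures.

Energy conservation: mgh = ½mv_top² + mg(2r)
v_top² = 2g(h − 2r) = 2(9.81)(4.6 − 2.400) = 43.16
v_top = 6.570 m/s

v = 6.6 m/s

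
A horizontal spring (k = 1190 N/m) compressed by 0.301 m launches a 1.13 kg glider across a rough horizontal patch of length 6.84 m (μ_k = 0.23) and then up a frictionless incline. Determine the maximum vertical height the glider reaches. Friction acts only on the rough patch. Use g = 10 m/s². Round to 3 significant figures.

h = 3.20 m

Spring energy: E₀ = ½kx² = ½(1190)(0.301)² = 53.908 J
Friction: W_f = μ_k mg d = (0.23)(1.13)(10)(6.84) = 17.78 J
Energy at base of ramp: E = 53.908 − 17.78 = 36.130 J
At max height all remaining energy is PE: mgh = E ⇒ h = E/(mg) = 36.130/(1.13 × 10) = 3.197 m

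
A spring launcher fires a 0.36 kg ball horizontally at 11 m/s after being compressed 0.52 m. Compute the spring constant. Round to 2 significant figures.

k = 160 N/m

Energy stored in the spring equals the launch KE: ½kx² = ½mv²
k = mv²/x² = (0.36)(11)²/(0.52)² = 161.1 N/m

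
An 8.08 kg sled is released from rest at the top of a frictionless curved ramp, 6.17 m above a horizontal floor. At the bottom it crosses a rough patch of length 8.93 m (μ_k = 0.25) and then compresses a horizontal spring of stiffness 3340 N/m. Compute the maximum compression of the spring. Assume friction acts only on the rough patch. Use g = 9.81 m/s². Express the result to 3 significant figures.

x = 0.432 m

Initial energy: E₁ = mgh = (8.08)(9.81)(6.17) = 489.06 J
Friction removes W_f = μ_k mg d = (0.25)(8.08)(9.81)(8.93) = 177.0 J
Energy reaching the spring: E = 489.06 − 177.0 = 312.11 J
At max compression ½kx² = E ⇒ x = √(2E/k) = √(2 × 312.11/3340) = 0.4323 m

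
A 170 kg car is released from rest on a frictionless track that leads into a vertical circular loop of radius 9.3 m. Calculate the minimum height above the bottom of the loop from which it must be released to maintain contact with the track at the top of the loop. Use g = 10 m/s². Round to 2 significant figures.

h = 23 m

At the top, for minimum speed gravity alone supplies the centripetal force: mg = mv_top²/r ⇒ v_top² = gr = 93.00 m²/s²
Energy conservation from release height h to the top (height 2r): mgh = ½mv_top² + mg(2r)
h = v_top²/(2g) + 2r = r/2 + 2r = 5r/2 = 23.25 m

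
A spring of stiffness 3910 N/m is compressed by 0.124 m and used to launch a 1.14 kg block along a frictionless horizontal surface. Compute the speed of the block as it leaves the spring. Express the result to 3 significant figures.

Conservation of energy: ½kx² = ½mv²
v = x√(k/m) = 0.124 × √(3910/1.14) = 7.262 m/s

v = 7.26 m/s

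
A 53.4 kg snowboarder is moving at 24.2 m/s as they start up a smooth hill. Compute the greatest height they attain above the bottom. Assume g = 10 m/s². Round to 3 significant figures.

Setting KE at the bottom equal to PE gained: ½mv² = mgh
h = v²/(2g) = 24.2²/(2 × 10) = 29.28 m

h = 29.3 m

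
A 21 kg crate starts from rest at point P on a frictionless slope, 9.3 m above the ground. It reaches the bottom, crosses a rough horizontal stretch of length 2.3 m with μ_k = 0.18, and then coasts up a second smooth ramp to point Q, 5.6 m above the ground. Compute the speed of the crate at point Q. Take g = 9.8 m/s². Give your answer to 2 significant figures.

Energy at P: mgh₁ = (21)(9.8)(9.3) = 1913.9 J
Friction loss: W_f = μ_k mg d = 85.20 J
At Q: ½mv² + mgh₂ = mgh₁ − W_f
½mv² = 1913.9 − 85.20 − 1152.5 = 676.26 J
v = √(2 × 676.26/21) = 8.025 m/s

v = 8.0 m/s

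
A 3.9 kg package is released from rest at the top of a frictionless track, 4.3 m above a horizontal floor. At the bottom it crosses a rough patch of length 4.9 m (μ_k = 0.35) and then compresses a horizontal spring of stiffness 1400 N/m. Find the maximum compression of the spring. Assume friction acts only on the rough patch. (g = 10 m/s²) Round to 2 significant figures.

Initial energy: E₁ = mgh = (3.9)(10)(4.3) = 167.70 J
Friction removes W_f = μ_k mg d = (0.35)(3.9)(10)(4.9) = 66.89 J
Energy reaching the spring: E = 167.70 − 66.89 = 100.81 J
At max compression ½kx² = E ⇒ x = √(2E/k) = √(2 × 100.81/1400) = 0.3795 m

x = 0.38 m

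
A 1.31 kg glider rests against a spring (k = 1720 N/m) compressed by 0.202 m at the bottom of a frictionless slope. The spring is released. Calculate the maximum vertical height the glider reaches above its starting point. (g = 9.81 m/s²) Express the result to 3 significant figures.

Energy conservation from release to the highest point: ½kx² = mgh
h = kx²/(2mg) = (1720)(0.202)²/(2 × 1.31 × 9.81) = 2.731 m

h = 2.73 m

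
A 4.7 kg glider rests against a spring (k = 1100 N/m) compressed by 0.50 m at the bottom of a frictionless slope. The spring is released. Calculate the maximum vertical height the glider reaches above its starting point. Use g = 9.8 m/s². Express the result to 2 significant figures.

Energy conservation from release to the highest point: ½kx² = mgh
h = kx²/(2mg) = (1100)(0.50)²/(2 × 4.7 × 9.8) = 2.985 m

h = 3.0 m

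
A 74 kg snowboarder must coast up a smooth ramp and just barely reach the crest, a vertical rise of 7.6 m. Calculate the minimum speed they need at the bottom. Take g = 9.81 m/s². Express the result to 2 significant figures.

v = 12 m/s

At the top they are momentarily at rest, so all KE converts to PE: ½mv² = mgh
v = √(2gh) = √(2 × 9.81 × 7.6) = 12.21 m/s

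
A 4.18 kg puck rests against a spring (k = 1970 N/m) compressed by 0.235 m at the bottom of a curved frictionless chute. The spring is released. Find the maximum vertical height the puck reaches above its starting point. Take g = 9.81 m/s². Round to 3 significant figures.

All spring PE becomes gravitational PE at the highest point: ½kx² = mgh
h = kx²/(2mg) = (1970)(0.235)²/(2 × 4.18 × 9.81) = 1.327 m

h = 1.33 m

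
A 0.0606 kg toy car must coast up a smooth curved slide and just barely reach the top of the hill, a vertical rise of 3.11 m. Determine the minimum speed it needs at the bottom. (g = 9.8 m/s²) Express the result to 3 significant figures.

At the top it is momentarily at rest, so all KE converts to PE: ½mv² = mgh
v = √(2gh) = √(2 × 9.8 × 3.11) = 7.807 m/s

v = 7.81 m/s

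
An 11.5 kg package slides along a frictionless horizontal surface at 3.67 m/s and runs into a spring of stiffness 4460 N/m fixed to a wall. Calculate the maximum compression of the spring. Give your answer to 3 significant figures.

At max compression the package is momentarily at rest: ½mv² = ½kx²
x = v√(m/k) = 3.67 × √(11.5/4460) = 0.1864 m

x = 0.186 m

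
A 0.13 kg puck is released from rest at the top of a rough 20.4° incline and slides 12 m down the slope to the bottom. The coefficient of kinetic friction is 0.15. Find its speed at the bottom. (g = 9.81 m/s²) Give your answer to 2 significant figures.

Taking the bottom as reference, mgh = ½mv² + μ_k N L with h = L sinθ, N = mg cosθ:
mgh = mgL sinθ = (0.13)(9.81)(12)sin20.4° = 5.3344 J
W_f = μ_k mg cosθ · L = (0.15)(0.13)(9.81)cos20.4°·12 = 2.152 J
½mv² = 5.3344 − 2.152 = 3.1828 J
v = √(2 × 3.1828/0.13) = 6.998 m/s

v = 7.0 m/s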